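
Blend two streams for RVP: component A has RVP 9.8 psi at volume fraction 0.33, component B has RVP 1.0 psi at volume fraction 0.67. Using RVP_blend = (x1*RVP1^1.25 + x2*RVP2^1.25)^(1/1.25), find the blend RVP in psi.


Chevron index: RVP_blend = (sum xi*RVPi^1.25)^(1/1.25)
RVP^1.25 terms: 0.33 * 9.8^1.25 + 0.67 * 1.0^1.25 = 6.39198
RVP_blend = 6.39198^(1/1.25) = 4.411

4.411 psi


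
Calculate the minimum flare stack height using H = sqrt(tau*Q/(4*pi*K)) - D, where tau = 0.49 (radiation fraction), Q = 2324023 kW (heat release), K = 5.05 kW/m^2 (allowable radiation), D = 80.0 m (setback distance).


tau*Q/(4*pi*K) = 0.49 * 2324023 / (4 * pi * 5.05) = 17944.7
sqrt(17944.7) = 133.958
H = 133.958 - 80.0 = 53.96

53.96 m


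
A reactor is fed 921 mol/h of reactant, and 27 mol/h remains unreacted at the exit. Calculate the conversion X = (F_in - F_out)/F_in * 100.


X = (F_in - F_out) / F_in * 100
Moles reacted = 921 - 27 = 894
X = 894 / 921 * 100
= 0.9707 * 100
= 97.07 %

97.07 %


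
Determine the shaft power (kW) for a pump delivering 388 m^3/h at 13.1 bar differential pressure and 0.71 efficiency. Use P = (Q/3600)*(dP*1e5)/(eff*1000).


Q = 388 / 3600 = 0.107778 m^3/s
P = 0.107778 * (13.1 * 1e5) / 0.71 / 1000 = 198.9

198.9 kW


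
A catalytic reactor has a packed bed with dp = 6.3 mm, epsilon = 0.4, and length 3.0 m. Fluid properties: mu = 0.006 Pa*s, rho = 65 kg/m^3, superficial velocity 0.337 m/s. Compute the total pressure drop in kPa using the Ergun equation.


dp = 6.3 mm = 0.0063 m
Viscous term = 150*0.006*0.337*(1-0.4)^2 / (0.0063^2*0.4^3) = 42984.7
Inertial term = 1.75*65*0.337^2*(1-0.4) / (0.0063*0.4^3) = 19223.9
dP/L = 42984.7 + 19223.9 = 62208.6 Pa/m
dP = 62208.6 * 3.0 / 1000 = 186.6 kPa

186.6 kPa


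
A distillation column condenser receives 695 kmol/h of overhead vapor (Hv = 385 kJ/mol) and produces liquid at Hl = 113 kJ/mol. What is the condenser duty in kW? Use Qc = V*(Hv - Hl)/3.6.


Qc = 695 * (385 - 113) / 3.6 = 695 * 272 / 3.6 = 52510

52510 kW


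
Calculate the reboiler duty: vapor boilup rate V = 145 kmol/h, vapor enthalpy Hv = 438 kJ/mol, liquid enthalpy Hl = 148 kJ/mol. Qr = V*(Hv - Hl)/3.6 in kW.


Qr = 145 * (438 - 148) / 3.6 = 145 * 290 / 3.6 = 11680

11680 kW


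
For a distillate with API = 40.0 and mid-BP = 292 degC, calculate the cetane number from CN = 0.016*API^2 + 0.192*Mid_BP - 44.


CN = 0.016 * 40.0^2 + 0.192 * 292 - 44
CN = 25.6 + 56.064 - 44 = 37.664

37.664


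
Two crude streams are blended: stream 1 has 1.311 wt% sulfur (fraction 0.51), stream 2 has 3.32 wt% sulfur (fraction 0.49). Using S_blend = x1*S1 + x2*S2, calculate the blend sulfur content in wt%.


Linear sulfur blending: S_blend = x1*S1 + x2*S2
Contribution 1: 0.51 * 1.311 = 0.66861 wt%
Contribution 2: 0.49 * 3.32 = 1.6268 wt%
S_blend = 0.66861 + 1.6268 = 2.29541

2.29541 wt%


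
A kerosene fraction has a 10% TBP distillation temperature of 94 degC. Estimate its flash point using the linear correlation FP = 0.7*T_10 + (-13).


FP = 0.7 * 94 + (-13) = 52.8

52.8 degC


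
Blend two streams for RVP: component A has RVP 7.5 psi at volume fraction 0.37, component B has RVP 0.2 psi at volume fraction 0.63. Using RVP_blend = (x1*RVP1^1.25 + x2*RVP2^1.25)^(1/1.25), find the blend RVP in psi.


Chevron index: RVP_blend = (sum xi*RVPi^1.25)^(1/1.25)
RVP^1.25 terms: 0.37 * 7.5^1.25 + 0.63 * 0.2^1.25 = 4.67654
RVP_blend = 4.67654^(1/1.25) = 3.435

3.435 psi


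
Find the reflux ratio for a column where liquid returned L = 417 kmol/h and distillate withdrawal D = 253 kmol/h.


Reflux ratio definition: R = L / D (liquid returned / distillate withdrawn)
L = 417 kmol/h, D = 253 kmol/h
R = 417 / 253 = 1.648

1.648


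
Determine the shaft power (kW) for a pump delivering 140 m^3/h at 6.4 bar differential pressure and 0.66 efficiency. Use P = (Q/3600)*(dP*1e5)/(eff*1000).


Q = 140 / 3600 = 0.0388889 m^3/s
P = 0.0388889 * (6.4 * 1e5) / 0.66 / 1000 = 37.71

37.71 kW


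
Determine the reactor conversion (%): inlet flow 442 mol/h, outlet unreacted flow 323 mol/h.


X = (F_in - F_out) / F_in * 100
Moles reacted = 442 - 323 = 119
X = 119 / 442 * 100
= 0.2692 * 100
= 26.92 %

26.92 %


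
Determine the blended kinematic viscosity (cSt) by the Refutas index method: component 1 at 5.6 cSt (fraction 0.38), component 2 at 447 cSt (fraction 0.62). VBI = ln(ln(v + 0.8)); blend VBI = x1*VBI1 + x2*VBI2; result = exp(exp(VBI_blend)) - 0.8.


Refutas method: VBN_i = 14.534*ln(ln(visc_i + 0.8)) + 10.975, blended linearly by mass fraction; since VBN is linear in VBI_i = ln(ln(visc_i + 0.8)) and the fractions sum to 1, blend VBI directly: visc = exp(exp(VBI_blend)) - 0.8
VBI_1 = ln(ln(5.6 + 0.8)) = 0.618584
VBI_2 = ln(ln(447 + 0.8)) = 1.809
VBI_blend = 0.38 * 0.618584 + 0.62 * 1.809 = 1.35664
visc_blend = exp(exp(1.35664)) - 0.8 = 47.78

47.78 cSt


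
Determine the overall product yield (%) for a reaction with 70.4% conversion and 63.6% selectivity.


Overall yield = conversion (%) * selectivity (%) / 100
Conversion = 70.4%, Selectivity = 63.6%
Y = 70.4 * 63.6 / 100
= 44.7744 %

44.7744 %


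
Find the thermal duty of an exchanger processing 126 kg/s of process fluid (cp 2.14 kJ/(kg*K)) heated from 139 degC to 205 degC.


Q = m_dot * cp * delta_T
delta_T = 205 - 139 = 66 K
Q = 126 * 2.14 * 66
= 269.64 * 66
= 17796.24 kW

17796.24 kW


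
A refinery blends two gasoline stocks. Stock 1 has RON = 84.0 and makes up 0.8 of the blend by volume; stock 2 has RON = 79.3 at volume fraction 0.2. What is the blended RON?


Linear blending: RON_blend = sum(vi * RONi)
Contribution 1: 0.8 * 84.0 = 67.2
Contribution 2: 0.2 * 79.3 = 15.86
RON_blend = 67.2 + 15.86 = 83.06

83.06


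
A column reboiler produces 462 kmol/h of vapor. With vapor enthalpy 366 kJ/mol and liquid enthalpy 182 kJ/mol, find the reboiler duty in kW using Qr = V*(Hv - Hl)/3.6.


Qr = 462 * (366 - 182) / 3.6 = 462 * 184 / 3.6 = 23610

23610 kW


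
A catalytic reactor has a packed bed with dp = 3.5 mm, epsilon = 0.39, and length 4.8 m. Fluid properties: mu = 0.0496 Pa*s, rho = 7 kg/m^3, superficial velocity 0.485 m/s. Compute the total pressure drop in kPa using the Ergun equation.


dp = 3.5 mm = 0.0035 m
Viscous term = 150*0.0496*0.485*(1-0.39)^2 / (0.0035^2*0.39^3) = 1847760
Inertial term = 1.75*7*0.485^2*(1-0.39) / (0.0035*0.39^3) = 8466.18
dP/L = 1847760 + 8466.18 = 1856230 Pa/m
dP = 1856230 * 4.8 / 1000 = 8910 kPa

8910 kPa


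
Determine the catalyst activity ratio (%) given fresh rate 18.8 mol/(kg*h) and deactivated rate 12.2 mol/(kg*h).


Activity (%) = (rate_used / rate_fresh) * 100
rate_used = 12.2, rate_fresh = 18.8
= (12.2 / 18.8) * 100
= 0.6489 * 100 = 64.89

64.89 %


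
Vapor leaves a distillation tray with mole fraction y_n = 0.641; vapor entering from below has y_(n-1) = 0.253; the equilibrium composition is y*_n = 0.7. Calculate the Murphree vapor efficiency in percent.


Murphree vapor efficiency: EMV = (y_n - y_(n-1)) / (y*_n - y_(n-1)) * 100
EMV = (0.641 - 0.253) / (0.7 - 0.253) * 100 = 0.388 / 0.447 * 100 = 86.80

86.80 %


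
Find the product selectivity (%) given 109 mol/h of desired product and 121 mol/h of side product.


Selectivity = desired / (desired + undesired) * 100
Total products = 109 + 121 = 230 mol/h
S = 109 / 230 * 100
= 0.4739 * 100
= 47.39 %

47.39 %


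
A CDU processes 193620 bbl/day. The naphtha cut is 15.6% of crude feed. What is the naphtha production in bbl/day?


Crude throughput = 193620 bbl/day
Fraction yield = 15.6%
yield = throughput * fraction / 100
yield = 193620 * 15.6 / 100 = 30204.72

30204.72 bbl/day


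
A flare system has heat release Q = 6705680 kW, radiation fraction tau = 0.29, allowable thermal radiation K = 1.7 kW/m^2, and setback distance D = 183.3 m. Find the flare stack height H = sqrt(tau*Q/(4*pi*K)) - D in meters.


tau*Q/(4*pi*K) = 0.29 * 6705680 / (4 * pi * 1.7) = 91029.5
sqrt(91029.5) = 301.711
H = 301.711 - 183.3 = 118.4

118.4 m


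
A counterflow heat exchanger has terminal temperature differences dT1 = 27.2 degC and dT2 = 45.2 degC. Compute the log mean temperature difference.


LMTD = (dT1 - dT2) / ln(dT1/dT2)
= (27.2 - 45.2) / ln(27.2 / 45.2) = -18 / -0.50788 = 35.44

35.44 degC


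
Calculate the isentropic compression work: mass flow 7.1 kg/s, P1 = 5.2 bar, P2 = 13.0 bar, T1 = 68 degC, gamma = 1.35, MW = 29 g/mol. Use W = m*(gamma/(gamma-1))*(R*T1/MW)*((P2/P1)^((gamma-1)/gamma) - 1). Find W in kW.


Isentropic work: W = m*(gamma/(gamma-1))*(R*T1/MW)*((P2/P1)^((gamma-1)/gamma) - 1)
T1 = 68 + 273.15 = 341.15 K
Pressure ratio = 13.0 / 5.2 = 2.5
Exponent = (1.35 - 1)/1.35 = 0.259259
(P2/P1)^exp - 1 = 2.5^0.259259 - 1 = 0.268147
W = 7.1 * 1.35 / 0.35 * 8.314 * 341.15 / 29 * 0.268147 = 718.2

718.2 kW


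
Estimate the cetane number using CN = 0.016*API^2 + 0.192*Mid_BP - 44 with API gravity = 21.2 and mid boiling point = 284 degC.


CN = 0.016 * 21.2^2 + 0.192 * 284 - 44
CN = 7.19104 + 54.528 - 44 = 17.71904

17.71904


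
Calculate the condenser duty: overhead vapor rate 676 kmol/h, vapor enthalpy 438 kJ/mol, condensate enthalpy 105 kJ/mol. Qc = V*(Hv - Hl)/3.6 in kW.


Qc = 676 * (438 - 105) / 3.6 = 676 * 333 / 3.6 = 62530

62530 kW


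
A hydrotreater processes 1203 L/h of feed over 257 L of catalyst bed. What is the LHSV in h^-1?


LHSV = volumetric feed rate / catalyst volume
= 1203 L/h / 257 L
= 4.681 h^-1

4.681 h^-1


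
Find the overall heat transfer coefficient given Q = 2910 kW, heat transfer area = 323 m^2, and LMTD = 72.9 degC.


From Q = U*A*LMTD, U = Q / (A * LMTD)
U = 2910 / (323 * 72.9) = 2910 / 23546.7 = 0.1236

0.1236 kW/(m^2*K)


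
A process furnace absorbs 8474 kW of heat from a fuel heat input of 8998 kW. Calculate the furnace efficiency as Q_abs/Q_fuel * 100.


Furnace efficiency = Q_absorbed / Q_fuel * 100
= 8474 / 8998 * 100 = 94.18

94.18 %


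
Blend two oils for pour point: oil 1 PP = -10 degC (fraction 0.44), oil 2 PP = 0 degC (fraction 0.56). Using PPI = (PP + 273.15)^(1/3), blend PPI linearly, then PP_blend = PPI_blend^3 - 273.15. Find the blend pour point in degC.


PPI_1 = (-10 + 273.15)^(1/3) = 6.408176
PPI_2 = (0 + 273.15)^(1/3) = 6.488342
PPI_blend = 0.44 * 6.408176 + 0.56 * 6.488342 = 6.453069
PP_blend = 6.453069^3 - 273.15 = 268.7193 - 273.15 = -4.43

-4.43 degC


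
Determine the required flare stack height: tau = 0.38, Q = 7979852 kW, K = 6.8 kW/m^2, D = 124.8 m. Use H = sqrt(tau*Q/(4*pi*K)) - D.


tau*Q/(4*pi*K) = 0.38 * 7979852 / (4 * pi * 6.8) = 35486.2
sqrt(35486.2) = 188.378
H = 188.378 - 124.8 = 63.58

63.58 m


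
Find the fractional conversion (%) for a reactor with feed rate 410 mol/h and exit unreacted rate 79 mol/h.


X = (F_in - F_out) / F_in * 100
Moles reacted = 410 - 79 = 331
X = 331 / 410 * 100
= 0.8073 * 100
= 80.73 %

80.73 %


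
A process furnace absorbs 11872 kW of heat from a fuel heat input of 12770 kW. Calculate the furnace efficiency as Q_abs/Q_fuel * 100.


Furnace efficiency = Q_absorbed / Q_fuel * 100
= 11872 / 12770 * 100 = 92.97

92.97 %


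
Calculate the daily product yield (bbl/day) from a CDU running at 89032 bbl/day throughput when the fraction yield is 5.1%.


Crude throughput = 89032 bbl/day
Fraction yield = 5.1%
yield = throughput * fraction / 100
yield = 89032 * 5.1 / 100 = 4540.632

4540.632 bbl/day


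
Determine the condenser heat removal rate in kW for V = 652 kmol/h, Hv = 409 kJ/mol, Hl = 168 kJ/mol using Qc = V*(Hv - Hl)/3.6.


Qc = 652 * (409 - 168) / 3.6 = 652 * 241 / 3.6 = 43650

43650 kW


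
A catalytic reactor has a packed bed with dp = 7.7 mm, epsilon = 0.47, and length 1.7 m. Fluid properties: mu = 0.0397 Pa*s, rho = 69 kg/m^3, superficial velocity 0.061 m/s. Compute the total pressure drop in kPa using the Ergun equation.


dp = 7.7 mm = 0.0077 m
Viscous term = 150*0.0397*0.061*(1-0.47)^2 / (0.0077^2*0.47^3) = 16576.3
Inertial term = 1.75*69*0.061^2*(1-0.47) / (0.0077*0.47^3) = 297.878
dP/L = 16576.3 + 297.878 = 16874.2 Pa/m
dP = 16874.2 * 1.7 / 1000 = 28.69 kPa

28.69 kPa


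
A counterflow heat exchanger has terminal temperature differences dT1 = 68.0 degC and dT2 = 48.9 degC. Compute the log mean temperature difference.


LMTD = (dT1 - dT2) / ln(dT1/dT2)
= (68.0 - 48.9) / ln(68.0 / 48.9) = 19.1 / 0.32973 = 57.93

57.93 degC


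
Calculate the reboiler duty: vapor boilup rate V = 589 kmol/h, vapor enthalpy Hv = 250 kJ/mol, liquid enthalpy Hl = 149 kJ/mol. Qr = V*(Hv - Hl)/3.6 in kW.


Qr = 589 * (250 - 149) / 3.6 = 589 * 101 / 3.6 = 16520

16520 kW


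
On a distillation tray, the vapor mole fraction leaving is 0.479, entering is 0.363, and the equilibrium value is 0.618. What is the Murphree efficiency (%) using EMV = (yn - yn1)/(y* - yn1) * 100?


Murphree vapor efficiency: EMV = (y_n - y_(n-1)) / (y*_n - y_(n-1)) * 100
EMV = (0.479 - 0.363) / (0.618 - 0.363) * 100 = 0.116 / 0.255 * 100 = 45.49

45.49 %


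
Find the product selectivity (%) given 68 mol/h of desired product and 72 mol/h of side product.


Selectivity = desired / (desired + undesired) * 100
Total products = 68 + 72 = 140 mol/h
S = 68 / 140 * 100
= 0.4857 * 100
= 48.57 %

48.57 %


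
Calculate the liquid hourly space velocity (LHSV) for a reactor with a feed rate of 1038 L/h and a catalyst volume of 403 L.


LHSV = volumetric feed rate / catalyst volume
= 1038 L/h / 403 L
= 2.576 h^-1

2.576 h^-1


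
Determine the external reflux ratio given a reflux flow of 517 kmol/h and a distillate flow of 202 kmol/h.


Reflux ratio definition: R = L / D (liquid returned / distillate withdrawn)
L = 517 kmol/h, D = 202 kmol/h
R = 517 / 202 = 2.559

2.559


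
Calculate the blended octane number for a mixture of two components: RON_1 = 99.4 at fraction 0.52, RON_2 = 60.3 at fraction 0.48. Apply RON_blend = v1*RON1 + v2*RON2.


Linear blending: RON_blend = sum(vi * RONi)
Contribution 1: 0.52 * 99.4 = 51.688
Contribution 2: 0.48 * 60.3 = 28.944
RON_blend = 51.688 + 28.944 = 80.632

80.632


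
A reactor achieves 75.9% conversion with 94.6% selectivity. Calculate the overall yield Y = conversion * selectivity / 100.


Overall yield = conversion (%) * selectivity (%) / 100
Conversion = 75.9%, Selectivity = 94.6%
Y = 75.9 * 94.6 / 100
= 71.8014 %

71.8014 %


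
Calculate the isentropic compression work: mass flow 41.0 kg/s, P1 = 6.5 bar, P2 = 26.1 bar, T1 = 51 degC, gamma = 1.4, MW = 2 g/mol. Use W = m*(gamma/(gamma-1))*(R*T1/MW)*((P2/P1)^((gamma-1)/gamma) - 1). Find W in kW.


Isentropic work: W = m*(gamma/(gamma-1))*(R*T1/MW)*((P2/P1)^((gamma-1)/gamma) - 1)
T1 = 51 + 273.15 = 324.15 K
Pressure ratio = 26.1 / 6.5 = 4.01538
Exponent = (1.4 - 1)/1.4 = 0.285714
(P2/P1)^exp - 1 = 4.01538^0.285714 - 1 = 0.487624
W = 41.0 * 1.4 / 0.4 * 8.314 * 324.15 / 2 * 0.487624 = 94290

94290 kW


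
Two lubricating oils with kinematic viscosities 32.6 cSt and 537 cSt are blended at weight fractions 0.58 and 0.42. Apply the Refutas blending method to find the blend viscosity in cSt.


Refutas method: VBN_i = 14.534*ln(ln(visc_i + 0.8)) + 10.975, blended linearly by mass fraction; since VBN is linear in VBI_i = ln(ln(visc_i + 0.8)) and the fractions sum to 1, blend VBI directly: visc = exp(exp(VBI_blend)) - 0.8
VBI_1 = ln(ln(32.6 + 0.8)) = 1.2552
VBI_2 = ln(ln(537 + 0.8)) = 1.83856
VBI_blend = 0.58 * 1.2552 + 0.42 * 1.83856 = 1.50021
visc_blend = exp(exp(1.50021)) - 0.8 = 87.67

87.67 cSt


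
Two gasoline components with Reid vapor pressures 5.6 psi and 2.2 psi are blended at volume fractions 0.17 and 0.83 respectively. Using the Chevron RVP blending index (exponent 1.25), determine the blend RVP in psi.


Chevron index: RVP_blend = (sum xi*RVPi^1.25)^(1/1.25)
RVP^1.25 terms: 0.17 * 5.6^1.25 + 0.83 * 2.2^1.25 = 3.68834
RVP_blend = 3.68834^(1/1.25) = 2.841

2.841 psi


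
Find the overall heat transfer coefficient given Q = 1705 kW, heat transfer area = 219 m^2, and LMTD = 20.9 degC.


From Q = U*A*LMTD, U = Q / (A * LMTD)
U = 1705 / (219 * 20.9) = 1705 / 4577.1 = 0.3725

0.3725 kW/(m^2*K)


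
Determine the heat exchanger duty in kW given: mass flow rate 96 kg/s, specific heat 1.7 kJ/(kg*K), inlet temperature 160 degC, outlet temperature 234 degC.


Q = m_dot * cp * delta_T
delta_T = 234 - 160 = 74 K
Q = 96 * 1.7 * 74
= 163.2 * 74
= 12076.8 kW

12076.8 kW


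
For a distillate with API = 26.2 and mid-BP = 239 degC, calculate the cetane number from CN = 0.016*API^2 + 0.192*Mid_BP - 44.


CN = 0.016 * 26.2^2 + 0.192 * 239 - 44
CN = 10.98304 + 45.888 - 44 = 12.87104

12.87104


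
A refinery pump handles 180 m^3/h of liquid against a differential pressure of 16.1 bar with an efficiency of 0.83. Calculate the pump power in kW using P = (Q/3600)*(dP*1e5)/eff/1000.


Q = 180 / 3600 = 0.05 m^3/s
P = 0.05 * (16.1 * 1e5) / 0.83 / 1000 = 96.99

96.99 kW


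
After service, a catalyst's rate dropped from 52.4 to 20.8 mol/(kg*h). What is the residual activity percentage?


Activity (%) = (rate_used / rate_fresh) * 100
rate_used = 20.8, rate_fresh = 52.4
= (20.8 / 52.4) * 100
= 0.3969 * 100 = 39.69

39.69 %


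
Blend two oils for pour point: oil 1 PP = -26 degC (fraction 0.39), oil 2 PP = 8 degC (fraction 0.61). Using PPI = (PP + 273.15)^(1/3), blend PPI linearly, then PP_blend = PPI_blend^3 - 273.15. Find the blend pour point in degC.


PPI_1 = (-26 + 273.15)^(1/3) = 6.275575
PPI_2 = (8 + 273.15)^(1/3) = 6.551077
PPI_blend = 0.39 * 6.275575 + 0.61 * 6.551077 = 6.443631
PP_blend = 6.443631^3 - 273.15 = 267.542 - 273.15 = -5.61

-5.61 degC


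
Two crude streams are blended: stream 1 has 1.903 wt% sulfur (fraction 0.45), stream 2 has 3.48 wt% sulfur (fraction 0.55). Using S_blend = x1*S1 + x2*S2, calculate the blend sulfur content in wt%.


Linear sulfur blending: S_blend = x1*S1 + x2*S2
Contribution 1: 0.45 * 1.903 = 0.85635 wt%
Contribution 2: 0.55 * 3.48 = 1.914 wt%
S_blend = 0.85635 + 1.914 = 2.77035

2.77035 wt%


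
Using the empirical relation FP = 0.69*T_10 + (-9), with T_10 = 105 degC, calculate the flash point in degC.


FP = 0.69 * 105 + (-9) = 63.45

63.45 degC


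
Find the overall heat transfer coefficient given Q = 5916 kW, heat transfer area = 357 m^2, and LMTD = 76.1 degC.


From Q = U*A*LMTD, U = Q / (A * LMTD)
U = 5916 / (357 * 76.1) = 5916 / 27167.7 = 0.2178

0.2178 kW/(m^2*K)


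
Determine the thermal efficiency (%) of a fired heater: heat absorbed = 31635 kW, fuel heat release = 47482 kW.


Furnace efficiency = Q_absorbed / Q_fuel * 100
= 31635 / 47482 * 100 = 66.63

66.63 %


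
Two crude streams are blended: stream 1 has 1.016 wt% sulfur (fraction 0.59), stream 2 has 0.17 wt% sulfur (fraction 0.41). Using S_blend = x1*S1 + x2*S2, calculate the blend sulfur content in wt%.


Linear sulfur blending: S_blend = x1*S1 + x2*S2
Contribution 1: 0.59 * 1.016 = 0.59944 wt%
Contribution 2: 0.41 * 0.17 = 0.0697 wt%
S_blend = 0.59944 + 0.0697 = 0.66914

0.66914 wt%


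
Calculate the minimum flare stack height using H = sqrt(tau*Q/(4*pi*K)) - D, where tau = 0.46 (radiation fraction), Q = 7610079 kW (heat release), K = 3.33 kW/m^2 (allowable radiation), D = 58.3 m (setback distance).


tau*Q/(4*pi*K) = 0.46 * 7610079 / (4 * pi * 3.33) = 83655.2
sqrt(83655.2) = 289.232
H = 289.232 - 58.3 = 230.9

230.9 m


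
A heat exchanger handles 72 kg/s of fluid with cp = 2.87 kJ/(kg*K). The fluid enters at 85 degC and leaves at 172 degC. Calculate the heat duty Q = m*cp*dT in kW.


Q = m_dot * cp * delta_T
delta_T = 172 - 85 = 87 K
Q = 72 * 2.87 * 87
= 206.64 * 87
= 17977.68 kW

17977.68 kW


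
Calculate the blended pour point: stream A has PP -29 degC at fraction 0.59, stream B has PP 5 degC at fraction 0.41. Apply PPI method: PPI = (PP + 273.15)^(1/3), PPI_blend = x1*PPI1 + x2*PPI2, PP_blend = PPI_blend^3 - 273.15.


PPI_1 = (-29 + 273.15)^(1/3) = 6.25008
PPI_2 = (5 + 273.15)^(1/3) = 6.527693
PPI_blend = 0.59 * 6.25008 + 0.41 * 6.527693 = 6.363901
PP_blend = 6.363901^3 - 273.15 = 257.7331 - 273.15 = -15.42

-15.42 degC


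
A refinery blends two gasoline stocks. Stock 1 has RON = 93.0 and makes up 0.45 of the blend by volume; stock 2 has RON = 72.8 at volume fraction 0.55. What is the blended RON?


Linear blending: RON_blend = sum(vi * RONi)
Contribution 1: 0.45 * 93.0 = 41.85
Contribution 2: 0.55 * 72.8 = 40.04
RON_blend = 41.85 + 40.04 = 81.89

81.89


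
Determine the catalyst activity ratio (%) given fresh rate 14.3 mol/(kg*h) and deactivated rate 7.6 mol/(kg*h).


Activity (%) = (rate_used / rate_fresh) * 100
rate_used = 7.6, rate_fresh = 14.3
= (7.6 / 14.3) * 100
= 0.5315 * 100 = 53.15

53.15 %


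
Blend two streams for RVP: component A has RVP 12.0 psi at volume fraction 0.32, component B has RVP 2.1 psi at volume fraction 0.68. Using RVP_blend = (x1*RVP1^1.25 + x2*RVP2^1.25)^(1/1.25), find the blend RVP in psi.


Chevron index: RVP_blend = (sum xi*RVPi^1.25)^(1/1.25)
RVP^1.25 terms: 0.32 * 12.0^1.25 + 0.68 * 2.1^1.25 = 8.86607
RVP_blend = 8.86607^(1/1.25) = 5.730

5.730 psi


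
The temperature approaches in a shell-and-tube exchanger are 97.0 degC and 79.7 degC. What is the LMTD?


LMTD = (dT1 - dT2) / ln(dT1/dT2)
= (97.0 - 79.7) / ln(97.0 / 79.7) = 17.3 / 0.196441 = 88.07

88.07 degC


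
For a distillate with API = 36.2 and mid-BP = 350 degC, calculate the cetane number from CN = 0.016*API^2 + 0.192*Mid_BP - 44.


CN = 0.016 * 36.2^2 + 0.192 * 350 - 44
CN = 20.96704 + 67.2 - 44 = 44.16704

44.16704


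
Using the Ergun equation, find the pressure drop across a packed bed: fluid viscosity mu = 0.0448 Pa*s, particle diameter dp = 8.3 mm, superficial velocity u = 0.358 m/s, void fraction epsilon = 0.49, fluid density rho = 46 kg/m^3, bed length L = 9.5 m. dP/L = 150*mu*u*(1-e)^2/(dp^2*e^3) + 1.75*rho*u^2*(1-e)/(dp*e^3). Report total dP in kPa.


dp = 8.3 mm = 0.0083 m
Viscous term = 150*0.0448*0.358*(1-0.49)^2 / (0.0083^2*0.49^3) = 77205.5
Inertial term = 1.75*46*0.358^2*(1-0.49) / (0.0083*0.49^3) = 5388.47
dP/L = 77205.5 + 5388.47 = 82594 Pa/m
dP = 82594 * 9.5 / 1000 = 784.6 kPa

784.6 kPa


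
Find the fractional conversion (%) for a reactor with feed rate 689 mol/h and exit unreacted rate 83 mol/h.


X = (F_in - F_out) / F_in * 100
Moles reacted = 689 - 83 = 606
X = 606 / 689 * 100
= 0.8795 * 100
= 87.95 %

87.95 %


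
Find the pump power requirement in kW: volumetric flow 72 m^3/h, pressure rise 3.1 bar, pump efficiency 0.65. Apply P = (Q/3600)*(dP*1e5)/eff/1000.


Q = 72 / 3600 = 0.02 m^3/s
P = 0.02 * (3.1 * 1e5) / 0.65 / 1000 = 9.538

9.538 kW


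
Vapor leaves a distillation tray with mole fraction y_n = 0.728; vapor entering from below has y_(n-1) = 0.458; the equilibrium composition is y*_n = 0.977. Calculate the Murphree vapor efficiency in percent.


Murphree vapor efficiency: EMV = (y_n - y_(n-1)) / (y*_n - y_(n-1)) * 100
EMV = (0.728 - 0.458) / (0.977 - 0.458) * 100 = 0.27 / 0.519 * 100 = 52.02

52.02 %


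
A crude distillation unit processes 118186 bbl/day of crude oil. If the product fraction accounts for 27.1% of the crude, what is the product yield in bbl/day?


Crude throughput = 118186 bbl/day
Fraction yield = 27.1%
yield = throughput * fraction / 100
yield = 118186 * 27.1 / 100 = 32028.406

32028.406 bbl/day


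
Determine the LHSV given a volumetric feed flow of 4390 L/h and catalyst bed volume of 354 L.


LHSV = volumetric feed rate / catalyst volume
= 4390 L/h / 354 L
= 12.40 h^-1

12.40 h^-1


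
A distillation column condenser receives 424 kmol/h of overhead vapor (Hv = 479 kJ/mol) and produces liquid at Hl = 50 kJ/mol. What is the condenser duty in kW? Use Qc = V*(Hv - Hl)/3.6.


Qc = 424 * (479 - 50) / 3.6 = 424 * 429 / 3.6 = 50530

50530 kW


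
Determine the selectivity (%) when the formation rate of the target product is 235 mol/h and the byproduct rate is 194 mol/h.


Selectivity = desired / (desired + undesired) * 100
Total products = 235 + 194 = 429 mol/h
S = 235 / 429 * 100
= 0.5478 * 100
= 54.78 %

54.78 %


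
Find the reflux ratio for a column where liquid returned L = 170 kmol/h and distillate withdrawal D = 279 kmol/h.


Reflux ratio definition: R = L / D (liquid returned / distillate withdrawn)
L = 170 kmol/h, D = 279 kmol/h
R = 170 / 279 = 0.6093

0.6093


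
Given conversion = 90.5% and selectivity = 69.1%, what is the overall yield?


Overall yield = conversion (%) * selectivity (%) / 100
Conversion = 90.5%, Selectivity = 69.1%
Y = 90.5 * 69.1 / 100
= 62.5355 %

62.5355 %


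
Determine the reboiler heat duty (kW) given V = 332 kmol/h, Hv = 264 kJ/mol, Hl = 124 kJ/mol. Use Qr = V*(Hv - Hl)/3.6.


Qr = 332 * (264 - 124) / 3.6 = 332 * 140 / 3.6 = 12910

12910 kW


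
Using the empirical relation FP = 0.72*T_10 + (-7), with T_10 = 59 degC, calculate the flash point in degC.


FP = 0.72 * 59 + (-7) = 35.48

35.48 degC


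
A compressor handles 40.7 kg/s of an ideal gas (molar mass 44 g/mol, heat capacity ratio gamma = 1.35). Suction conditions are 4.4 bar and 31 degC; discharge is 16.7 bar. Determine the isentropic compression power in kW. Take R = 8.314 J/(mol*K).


Isentropic work: W = m*(gamma/(gamma-1))*(R*T1/MW)*((P2/P1)^((gamma-1)/gamma) - 1)
T1 = 31 + 273.15 = 304.15 K
Pressure ratio = 16.7 / 4.4 = 3.79545
Exponent = (1.35 - 1)/1.35 = 0.259259
(P2/P1)^exp - 1 = 3.79545^0.259259 - 1 = 0.413121
W = 40.7 * 1.35 / 0.35 * 8.314 * 304.15 / 44 * 0.413121 = 3727

3727 kW


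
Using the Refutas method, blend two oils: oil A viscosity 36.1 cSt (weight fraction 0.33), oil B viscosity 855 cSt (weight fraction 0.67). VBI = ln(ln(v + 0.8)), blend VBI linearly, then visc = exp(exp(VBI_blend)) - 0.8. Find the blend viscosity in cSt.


Refutas method: VBN_i = 14.534*ln(ln(visc_i + 0.8)) + 10.975, blended linearly by mass fraction; since VBN is linear in VBI_i = ln(ln(visc_i + 0.8)) and the fractions sum to 1, blend VBI directly: visc = exp(exp(VBI_blend)) - 0.8
VBI_1 = ln(ln(36.1 + 0.8)) = 1.28321
VBI_2 = ln(ln(855 + 0.8)) = 1.90984
VBI_blend = 0.33 * 1.28321 + 0.67 * 1.90984 = 1.70305
visc_blend = exp(exp(1.70305)) - 0.8 = 241.6

241.6 cSt


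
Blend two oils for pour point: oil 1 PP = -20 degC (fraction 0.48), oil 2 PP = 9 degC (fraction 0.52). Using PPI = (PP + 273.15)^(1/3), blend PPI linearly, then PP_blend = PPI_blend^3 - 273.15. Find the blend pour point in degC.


PPI_1 = (-20 + 273.15)^(1/3) = 6.325953
PPI_2 = (9 + 273.15)^(1/3) = 6.558835
PPI_blend = 0.48 * 6.325953 + 0.52 * 6.558835 = 6.447052
PP_blend = 6.447052^3 - 273.15 = 267.9684 - 273.15 = -5.18

-5.18 degC


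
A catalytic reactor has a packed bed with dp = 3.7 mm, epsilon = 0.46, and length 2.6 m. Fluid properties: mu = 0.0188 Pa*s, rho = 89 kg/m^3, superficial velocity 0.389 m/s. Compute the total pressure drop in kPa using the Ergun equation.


dp = 3.7 mm = 0.0037 m
Viscous term = 150*0.0188*0.389*(1-0.46)^2 / (0.0037^2*0.46^3) = 240054
Inertial term = 1.75*89*0.389^2*(1-0.46) / (0.0037*0.46^3) = 35338.3
dP/L = 240054 + 35338.3 = 275392 Pa/m
dP = 275392 * 2.6 / 1000 = 716.0 kPa

716.0 kPa


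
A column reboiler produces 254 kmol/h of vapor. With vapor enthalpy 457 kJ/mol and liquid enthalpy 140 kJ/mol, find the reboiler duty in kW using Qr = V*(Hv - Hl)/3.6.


Qr = 254 * (457 - 140) / 3.6 = 254 * 317 / 3.6 = 22370

22370 kW


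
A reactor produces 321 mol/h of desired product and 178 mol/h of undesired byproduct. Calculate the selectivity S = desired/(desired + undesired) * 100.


Selectivity = desired / (desired + undesired) * 100
Total products = 321 + 178 = 499 mol/h
S = 321 / 499 * 100
= 0.6433 * 100
= 64.33 %

64.33 %


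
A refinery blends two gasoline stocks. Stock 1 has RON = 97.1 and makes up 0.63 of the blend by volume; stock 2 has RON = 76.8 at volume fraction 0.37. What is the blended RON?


Linear blending: RON_blend = sum(vi * RONi)
Contribution 1: 0.63 * 97.1 = 61.173
Contribution 2: 0.37 * 76.8 = 28.416
RON_blend = 61.173 + 28.416 = 89.589

89.589


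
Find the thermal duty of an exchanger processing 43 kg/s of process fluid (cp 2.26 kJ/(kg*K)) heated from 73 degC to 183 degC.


Q = m_dot * cp * delta_T
delta_T = 183 - 73 = 110 K
Q = 43 * 2.26 * 110
= 97.18 * 110
= 10689.8 kW

10689.8 kW


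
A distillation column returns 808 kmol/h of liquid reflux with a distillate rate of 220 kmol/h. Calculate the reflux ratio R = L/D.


Reflux ratio definition: R = L / D (liquid returned / distillate withdrawn)
L = 808 kmol/h, D = 220 kmol/h
R = 808 / 220 = 3.673

3.673


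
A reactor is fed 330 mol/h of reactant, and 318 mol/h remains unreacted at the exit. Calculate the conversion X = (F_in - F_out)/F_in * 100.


X = (F_in - F_out) / F_in * 100
Moles reacted = 330 - 318 = 12
X = 12 / 330 * 100
= 0.03636 * 100
= 3.636 %

3.636 %


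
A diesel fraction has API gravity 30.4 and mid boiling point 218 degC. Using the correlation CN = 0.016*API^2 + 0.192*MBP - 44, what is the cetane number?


CN = 0.016 * 30.4^2 + 0.192 * 218 - 44
CN = 14.78656 + 41.856 - 44 = 12.64256

12.64256


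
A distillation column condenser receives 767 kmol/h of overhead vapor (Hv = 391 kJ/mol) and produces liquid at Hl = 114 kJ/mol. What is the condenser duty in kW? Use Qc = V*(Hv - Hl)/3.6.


Qc = 767 * (391 - 114) / 3.6 = 767 * 277 / 3.6 = 59020

59020 kW


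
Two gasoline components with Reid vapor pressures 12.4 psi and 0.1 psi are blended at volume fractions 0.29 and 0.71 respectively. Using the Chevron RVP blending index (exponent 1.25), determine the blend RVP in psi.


Chevron index: RVP_blend = (sum xi*RVPi^1.25)^(1/1.25)
RVP^1.25 terms: 0.29 * 12.4^1.25 + 0.71 * 0.1^1.25 = 6.78793
RVP_blend = 6.78793^(1/1.25) = 4.628

4.628 psi


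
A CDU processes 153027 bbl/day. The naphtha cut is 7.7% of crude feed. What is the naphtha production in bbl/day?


Crude throughput = 153027 bbl/day
Fraction yield = 7.7%
yield = throughput * fraction / 100
yield = 153027 * 7.7 / 100 = 11783.079

11783.079 bbl/day


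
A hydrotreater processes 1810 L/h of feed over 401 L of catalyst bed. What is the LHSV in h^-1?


LHSV = volumetric feed rate / catalyst volume
= 1810 L/h / 401 L
= 4.514 h^-1

4.514 h^-1


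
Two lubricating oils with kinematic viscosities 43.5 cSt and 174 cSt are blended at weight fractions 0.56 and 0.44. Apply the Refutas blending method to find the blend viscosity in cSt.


Refutas method: VBN_i = 14.534*ln(ln(visc_i + 0.8)) + 10.975, blended linearly by mass fraction; since VBN is linear in VBI_i = ln(ln(visc_i + 0.8)) and the fractions sum to 1, blend VBI directly: visc = exp(exp(VBI_blend)) - 0.8
VBI_1 = ln(ln(43.5 + 0.8)) = 1.33263
VBI_2 = ln(ln(174 + 0.8)) = 1.64164
VBI_blend = 0.56 * 1.33263 + 0.44 * 1.64164 = 1.46859
visc_blend = exp(exp(1.46859)) - 0.8 = 76.15

76.15 cSt


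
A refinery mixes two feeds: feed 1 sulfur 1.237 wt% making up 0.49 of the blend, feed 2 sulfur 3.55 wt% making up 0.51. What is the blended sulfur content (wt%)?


Linear sulfur blending: S_blend = x1*S1 + x2*S2
Contribution 1: 0.49 * 1.237 = 0.60613 wt%
Contribution 2: 0.51 * 3.55 = 1.8105 wt%
S_blend = 0.60613 + 1.8105 = 2.41663

2.41663 wt%


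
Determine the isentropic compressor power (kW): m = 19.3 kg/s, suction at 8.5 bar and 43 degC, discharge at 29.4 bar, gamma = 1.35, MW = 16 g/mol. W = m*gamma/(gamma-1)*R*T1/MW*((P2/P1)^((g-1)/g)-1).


Isentropic work: W = m*(gamma/(gamma-1))*(R*T1/MW)*((P2/P1)^((gamma-1)/gamma) - 1)
T1 = 43 + 273.15 = 316.15 K
Pressure ratio = 29.4 / 8.5 = 3.45882
Exponent = (1.35 - 1)/1.35 = 0.259259
(P2/P1)^exp - 1 = 3.45882^0.259259 - 1 = 0.379501
W = 19.3 * 1.35 / 0.35 * 8.314 * 316.15 / 16 * 0.379501 = 4641

4641 kW


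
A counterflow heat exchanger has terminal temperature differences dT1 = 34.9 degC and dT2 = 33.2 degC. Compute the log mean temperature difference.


LMTD = (dT1 - dT2) / ln(dT1/dT2)
= (34.9 - 33.2) / ln(34.9 / 33.2) = 1.7 / 0.049937 = 34.04

34.04 degC


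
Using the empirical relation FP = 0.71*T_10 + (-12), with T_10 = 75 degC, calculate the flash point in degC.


FP = 0.71 * 75 + (-12) = 41.25

41.25 degC


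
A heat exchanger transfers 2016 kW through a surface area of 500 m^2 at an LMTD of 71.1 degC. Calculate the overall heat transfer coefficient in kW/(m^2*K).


From Q = U*A*LMTD, U = Q / (A * LMTD)
U = 2016 / (500 * 71.1) = 2016 / 35550 = 0.05671

0.05671 kW/(m^2*K)


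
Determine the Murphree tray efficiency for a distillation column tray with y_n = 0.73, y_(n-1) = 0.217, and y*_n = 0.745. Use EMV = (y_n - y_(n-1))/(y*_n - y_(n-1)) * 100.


Murphree vapor efficiency: EMV = (y_n - y_(n-1)) / (y*_n - y_(n-1)) * 100
EMV = (0.73 - 0.217) / (0.745 - 0.217) * 100 = 0.513 / 0.528 * 100 = 97.16

97.16 %


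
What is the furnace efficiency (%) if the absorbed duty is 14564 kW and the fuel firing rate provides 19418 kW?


Furnace efficiency = Q_absorbed / Q_fuel * 100
= 14564 / 19418 * 100 = 75.00

75.00 %


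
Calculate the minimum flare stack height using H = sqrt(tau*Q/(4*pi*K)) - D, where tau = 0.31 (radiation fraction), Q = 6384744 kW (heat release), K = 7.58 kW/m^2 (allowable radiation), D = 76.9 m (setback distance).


tau*Q/(4*pi*K) = 0.31 * 6384744 / (4 * pi * 7.58) = 20779.1
sqrt(20779.1) = 144.15
H = 144.15 - 76.9 = 67.25

67.25 m


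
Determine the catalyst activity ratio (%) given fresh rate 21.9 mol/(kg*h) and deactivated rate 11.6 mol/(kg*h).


Activity (%) = (rate_used / rate_fresh) * 100
rate_used = 11.6, rate_fresh = 21.9
= (11.6 / 21.9) * 100
= 0.5297 * 100 = 52.97

52.97 %


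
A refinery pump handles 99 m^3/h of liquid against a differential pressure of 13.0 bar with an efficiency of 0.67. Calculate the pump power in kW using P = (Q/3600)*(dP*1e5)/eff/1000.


Q = 99 / 3600 = 0.0275 m^3/s
P = 0.0275 * (13.0 * 1e5) / 0.67 / 1000 = 53.36

53.36 kW


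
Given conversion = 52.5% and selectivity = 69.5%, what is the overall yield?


Overall yield = conversion (%) * selectivity (%) / 100
Conversion = 52.5%, Selectivity = 69.5%
Y = 52.5 * 69.5 / 100
= 36.4875 %

36.4875 %


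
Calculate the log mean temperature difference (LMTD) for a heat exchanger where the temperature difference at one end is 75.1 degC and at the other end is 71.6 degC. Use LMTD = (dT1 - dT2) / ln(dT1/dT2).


LMTD = (dT1 - dT2) / ln(dT1/dT2)
= (75.1 - 71.6) / ln(75.1 / 71.6) = 3.5 / 0.0477255 = 73.34

73.34 degC


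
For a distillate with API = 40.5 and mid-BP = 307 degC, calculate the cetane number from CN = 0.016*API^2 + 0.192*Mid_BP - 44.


CN = 0.016 * 40.5^2 + 0.192 * 307 - 44
CN = 26.244 + 58.944 - 44 = 41.188

41.188


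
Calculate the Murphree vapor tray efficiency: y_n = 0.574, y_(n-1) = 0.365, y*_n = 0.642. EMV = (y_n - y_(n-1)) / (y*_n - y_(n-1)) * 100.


Murphree vapor efficiency: EMV = (y_n - y_(n-1)) / (y*_n - y_(n-1)) * 100
EMV = (0.574 - 0.365) / (0.642 - 0.365) * 100 = 0.209 / 0.277 * 100 = 75.45

75.45 %


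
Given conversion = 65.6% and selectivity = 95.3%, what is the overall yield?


Overall yield = conversion (%) * selectivity (%) / 100
Conversion = 65.6%, Selectivity = 95.3%
Y = 65.6 * 95.3 / 100
= 62.5168 %

62.5168 %


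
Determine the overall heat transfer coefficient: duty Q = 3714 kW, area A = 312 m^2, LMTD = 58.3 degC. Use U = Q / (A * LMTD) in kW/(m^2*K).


From Q = U*A*LMTD, U = Q / (A * LMTD)
U = 3714 / (312 * 58.3) = 3714 / 18189.6 = 0.2042

0.2042 kW/(m^2*K)


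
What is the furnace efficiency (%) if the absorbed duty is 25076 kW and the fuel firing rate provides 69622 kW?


Furnace efficiency = Q_absorbed / Q_fuel * 100
= 25076 / 69622 * 100 = 36.02

36.02 %


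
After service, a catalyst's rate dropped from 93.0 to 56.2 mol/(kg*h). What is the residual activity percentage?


Activity (%) = (rate_used / rate_fresh) * 100
rate_used = 56.2, rate_fresh = 93.0
= (56.2 / 93.0) * 100
= 0.6043 * 100 = 60.43

60.43 %


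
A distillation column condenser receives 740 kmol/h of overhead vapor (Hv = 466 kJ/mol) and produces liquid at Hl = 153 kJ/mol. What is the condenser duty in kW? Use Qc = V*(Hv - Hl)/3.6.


Qc = 740 * (466 - 153) / 3.6 = 740 * 313 / 3.6 = 64340

64340 kW


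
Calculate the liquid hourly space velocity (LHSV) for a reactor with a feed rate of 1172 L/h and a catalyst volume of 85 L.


LHSV = volumetric feed rate / catalyst volume
= 1172 L/h / 85 L
= 13.79 h^-1

13.79 h^-1


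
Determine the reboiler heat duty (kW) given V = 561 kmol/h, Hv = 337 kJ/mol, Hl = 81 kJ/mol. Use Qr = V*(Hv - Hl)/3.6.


Qr = 561 * (337 - 81) / 3.6 = 561 * 256 / 3.6 = 39890

39890 kW


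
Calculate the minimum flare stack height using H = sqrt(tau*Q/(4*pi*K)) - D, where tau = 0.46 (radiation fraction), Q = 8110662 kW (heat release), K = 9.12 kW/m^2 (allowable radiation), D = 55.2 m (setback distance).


tau*Q/(4*pi*K) = 0.46 * 8110662 / (4 * pi * 9.12) = 32554.4
sqrt(32554.4) = 180.428
H = 180.428 - 55.2 = 125.2

125.2 m


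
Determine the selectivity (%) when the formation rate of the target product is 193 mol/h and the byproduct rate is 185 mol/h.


Selectivity = desired / (desired + undesired) * 100
Total products = 193 + 185 = 378 mol/h
S = 193 / 378 * 100
= 0.5106 * 100
= 51.06 %

51.06 %


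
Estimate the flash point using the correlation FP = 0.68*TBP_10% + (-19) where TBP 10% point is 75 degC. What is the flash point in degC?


FP = 0.68 * 75 + (-19) = 32

32 degC


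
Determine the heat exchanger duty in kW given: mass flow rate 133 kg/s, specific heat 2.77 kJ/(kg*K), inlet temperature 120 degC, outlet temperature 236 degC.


Q = m_dot * cp * delta_T
delta_T = 236 - 120 = 116 K
Q = 133 * 2.77 * 116
= 368.41 * 116
= 42735.56 kW

42735.56 kW


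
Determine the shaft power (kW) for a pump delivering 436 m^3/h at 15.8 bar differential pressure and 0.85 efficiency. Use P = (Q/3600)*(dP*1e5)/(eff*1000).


Q = 436 / 3600 = 0.121111 m^3/s
P = 0.121111 * (15.8 * 1e5) / 0.85 / 1000 = 225.1

225.1 kW


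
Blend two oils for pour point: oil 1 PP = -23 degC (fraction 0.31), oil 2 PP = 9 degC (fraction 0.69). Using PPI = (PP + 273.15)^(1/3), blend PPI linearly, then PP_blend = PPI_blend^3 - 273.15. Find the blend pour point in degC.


PPI_1 = (-23 + 273.15)^(1/3) = 6.300865
PPI_2 = (9 + 273.15)^(1/3) = 6.558835
PPI_blend = 0.31 * 6.300865 + 0.69 * 6.558835 = 6.478864
PP_blend = 6.478864^3 - 273.15 = 271.9547 - 273.15 = -1.2

-1.2 degC


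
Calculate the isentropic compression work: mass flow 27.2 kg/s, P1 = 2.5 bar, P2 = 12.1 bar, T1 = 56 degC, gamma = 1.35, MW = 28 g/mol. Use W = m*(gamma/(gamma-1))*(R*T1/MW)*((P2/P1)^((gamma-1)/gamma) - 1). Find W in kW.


Isentropic work: W = m*(gamma/(gamma-1))*(R*T1/MW)*((P2/P1)^((gamma-1)/gamma) - 1)
T1 = 56 + 273.15 = 329.15 K
Pressure ratio = 12.1 / 2.5 = 4.84
Exponent = (1.35 - 1)/1.35 = 0.259259
(P2/P1)^exp - 1 = 4.84^0.259259 - 1 = 0.505055
W = 27.2 * 1.35 / 0.35 * 8.314 * 329.15 / 28 * 0.505055 = 5179

5179 kW


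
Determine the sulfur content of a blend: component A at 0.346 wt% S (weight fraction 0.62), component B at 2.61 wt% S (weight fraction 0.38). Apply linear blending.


Linear sulfur blending: S_blend = x1*S1 + x2*S2
Contribution 1: 0.62 * 0.346 = 0.21452 wt%
Contribution 2: 0.38 * 2.61 = 0.9918 wt%
S_blend = 0.21452 + 0.9918 = 1.20632

1.20632 wt%


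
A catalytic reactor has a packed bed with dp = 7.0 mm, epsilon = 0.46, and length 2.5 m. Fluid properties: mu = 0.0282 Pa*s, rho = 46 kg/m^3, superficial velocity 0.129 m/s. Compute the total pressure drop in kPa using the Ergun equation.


dp = 7.0 mm = 0.007 m
Viscous term = 150*0.0282*0.129*(1-0.46)^2 / (0.007^2*0.46^3) = 33361.7
Inertial term = 1.75*46*0.129^2*(1-0.46) / (0.007*0.46^3) = 1061.69
dP/L = 33361.7 + 1061.69 = 34423.4 Pa/m
dP = 34423.4 * 2.5 / 1000 = 86.06 kPa

86.06 kPa


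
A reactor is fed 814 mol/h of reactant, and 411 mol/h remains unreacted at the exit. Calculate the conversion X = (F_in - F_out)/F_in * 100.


X = (F_in - F_out) / F_in * 100
Moles reacted = 814 - 411 = 403
X = 403 / 814 * 100
= 0.4951 * 100
= 49.51 %

49.51 %
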